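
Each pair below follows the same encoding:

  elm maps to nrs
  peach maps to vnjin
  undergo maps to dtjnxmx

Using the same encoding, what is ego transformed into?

The shift depends on letter class: consonant l→r is +6, but vowel e→n is +9. The rule splits by letter class: vowels +9, consonants +6.
On ego: e(vowel)+9=n, g(cons)+6=m, o(vowel)+9=x.

nmx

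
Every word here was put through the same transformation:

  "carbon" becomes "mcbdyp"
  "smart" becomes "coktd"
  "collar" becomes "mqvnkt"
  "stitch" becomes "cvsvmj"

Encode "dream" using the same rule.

Shifts by position in carbon: pos 0: c→m (+10), pos 1: a→c (+2), pos 2: r→b (+10), pos 3: b→d (+2) — repeating every 2. The shifts repeat in a cycle of length 2: positions 0,1,… shift by +10, +2, then the pattern repeats.
Applying it to dream: d+10=n, r+2=t, e+10=o, a+2=c, m+10=w.

ntocw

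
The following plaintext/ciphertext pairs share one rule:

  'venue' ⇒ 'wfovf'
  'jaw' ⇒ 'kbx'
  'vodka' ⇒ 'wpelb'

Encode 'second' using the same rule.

Compare letters: v→w is +1, e→f is +1, n→o is +1 — a constant shift. It's a constant shift of +1 (ROT1).
On second: s+1=t, e+1=f, c+1=d, o+1=p, n+1=o, d+1=e.

tfdpoe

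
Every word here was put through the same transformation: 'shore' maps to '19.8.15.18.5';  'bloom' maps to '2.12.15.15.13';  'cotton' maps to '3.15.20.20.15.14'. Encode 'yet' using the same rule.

25.5.20

s is letter #19 and maps to 19: an offset of 0. Letters become their 1-indexed alphabet positions: a=1 … z=26.
Applying it to yet: y=25→25, e=5→5, t=20→20.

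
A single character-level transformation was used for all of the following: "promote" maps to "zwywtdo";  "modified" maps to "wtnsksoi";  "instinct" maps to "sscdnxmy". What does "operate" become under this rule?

yuobfdo

Shifts by position in promote: pos 0: p→z (+10), pos 1: r→w (+5), pos 2: o→y (+10), pos 3: m→w (+10), pos 4: o→t (+5), pos 5: t→d (+10) — repeating every 3. A repeating key of period 3 is used — shifts +10, +5, +10 over and over.
On operate: o+10=y, p+5=u, e+10=o, r+10=b, a+5=f, t+10=d, e+10=o.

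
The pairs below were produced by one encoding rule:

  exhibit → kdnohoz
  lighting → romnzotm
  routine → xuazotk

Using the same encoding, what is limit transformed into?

This is a Caesar cipher with shift 6.
Applying it to limit: l+6=r, i+6=o, m+6=s, i+6=o, t+6=z.

rosoz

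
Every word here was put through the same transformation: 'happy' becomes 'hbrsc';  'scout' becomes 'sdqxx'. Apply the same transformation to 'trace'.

tscfi

Letter i (0-indexed) is shifted by i+0, so successive shifts are 0, 1, 2, ….
Applying it to trace: t+0=t, r+1=s, a+2=c, c+3=f, e+4=i.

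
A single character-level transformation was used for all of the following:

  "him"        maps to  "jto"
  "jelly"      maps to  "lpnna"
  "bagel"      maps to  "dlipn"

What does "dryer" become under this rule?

ftapt

The shift depends on letter class: consonant h→j is +2, but vowel i→t is +11. The rule splits by letter class: vowels +11, consonants +2.
On dryer: d(cons)+2=f, r(cons)+2=t, y(cons)+2=a, e(vowel)+11=p, r(cons)+2=t.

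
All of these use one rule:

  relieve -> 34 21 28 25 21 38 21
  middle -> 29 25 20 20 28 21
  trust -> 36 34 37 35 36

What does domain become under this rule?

The number is (letter's place in the alphabet, a=1) + 16.
Applying it to domain: d=4→20, o=15→31, m=13→29, a=1→17, i=9→25, n=14→30.

20 31 29 17 25 30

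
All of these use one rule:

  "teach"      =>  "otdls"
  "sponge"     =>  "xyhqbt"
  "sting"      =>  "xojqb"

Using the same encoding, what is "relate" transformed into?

gtidot

t(19)→o(14) and e(4)→t(19) fit y≡17x+3 (mod 26); the inverse of 17 mod 26 is 23. Treating letters as 0–25, the rule is x ↦ 17x + 3 (mod 26).
Applying it to relate: r(17)→17·17+3≡6=g; e(4)→17·4+3≡19=t; l(11)→17·11+3≡8=i; a(0)→17·0+3≡3=d; t(19)→17·19+3≡14=o; e(4)→17·4+3≡19=t (all mod 26).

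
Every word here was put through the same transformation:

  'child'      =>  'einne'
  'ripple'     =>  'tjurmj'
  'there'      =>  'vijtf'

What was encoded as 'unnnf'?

smile

Shifts by position in child: pos 0: c→e (+2), pos 1: h→i (+1), pos 2: i→n (+5), pos 3: l→n (+2), pos 4: d→e (+1) — repeating every 3. A repeating key of period 3 is used — shifts +2, +1, +5 over and over.
Undoing it on unnnf: u−2=s, n−1=m, n−5=i, n−2=l, f−1=e.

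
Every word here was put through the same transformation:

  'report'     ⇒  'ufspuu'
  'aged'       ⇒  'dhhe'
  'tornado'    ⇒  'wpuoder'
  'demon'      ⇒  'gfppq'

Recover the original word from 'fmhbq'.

clean

Shifts by position in report: pos 0: r→u (+3), pos 1: e→f (+1), pos 2: p→s (+3), pos 3: o→p (+1) — repeating every 2. A repeating key of period 2 is used — shifts +3, +1 over and over.
Reversing it on fmhbq: f−3=c, m−1=l, h−3=e, b−1=a, q−3=n.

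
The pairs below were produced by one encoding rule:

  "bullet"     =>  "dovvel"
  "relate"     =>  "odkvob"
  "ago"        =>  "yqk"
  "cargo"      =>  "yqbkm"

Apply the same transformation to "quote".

The output letters match the input read backwards, each shifted +10: bullet reversed is tellub. Read the word backwards and shift each letter +10.
For quote: reverse → etouq; then shift: e+10=o, t+10=d, o+10=y, u+10=e, q+10=a.

odyea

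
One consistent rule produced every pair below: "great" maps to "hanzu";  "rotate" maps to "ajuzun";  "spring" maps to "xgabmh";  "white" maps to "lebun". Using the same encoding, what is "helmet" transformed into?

enspnu

g(6)→h(7) and r(17)→a(0) fit y≡23x+25 (mod 26); the inverse of 23 mod 26 is 17. Treating letters as 0–25, the rule is x ↦ 23x + 25 (mod 26).
For helmet: h(7)→23·7+25≡4=e; e(4)→23·4+25≡13=n; l(11)→23·11+25≡18=s; m(12)→23·12+25≡15=p; e(4)→23·4+25≡13=n; t(19)→23·19+25≡20=u (all mod 26).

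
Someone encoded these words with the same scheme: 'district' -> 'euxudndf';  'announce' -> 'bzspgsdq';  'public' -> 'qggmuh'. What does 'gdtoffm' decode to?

frontal

A repeating key of period 3 is used — shifts +1, +12, +5 over and over.
Undoing it on gdtoffm: g−1=f, d−12=r, t−5=o, o−1=n, f−12=t, f−5=a, m−1=l.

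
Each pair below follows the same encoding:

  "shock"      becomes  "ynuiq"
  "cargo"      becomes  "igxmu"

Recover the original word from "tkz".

It's a constant shift of +6 (ROT6).
Undoing it on tkz: t−6=n, k−6=e, z−6=t.

net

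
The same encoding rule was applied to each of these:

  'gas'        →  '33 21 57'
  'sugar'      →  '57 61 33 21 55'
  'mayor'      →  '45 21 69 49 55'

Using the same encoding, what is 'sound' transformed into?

57 49 61 47 27

g(#7)→33 and a(#1)→21: differences scale by 2, so n = 2·pos + 19. Each letter becomes 2×(its alphabet position, a=1..z=26) + 19.
For sound: s=19→57, o=15→49, u=21→61, n=14→47, d=4→27.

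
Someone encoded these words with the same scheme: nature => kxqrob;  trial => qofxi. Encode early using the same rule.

Compare letters: n→k is +23, a→x is +23, t→q is +23 — a constant shift. Every letter moves 23 places later in the alphabet, wrapping around z→a.
For early: e+23=b, a+23=x, r+23=o, l+23=i, y+23=v.

bxoiv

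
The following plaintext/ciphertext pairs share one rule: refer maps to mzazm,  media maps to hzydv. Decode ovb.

tag

This is a Caesar cipher with shift 21.
Reversing it on ovb: o−21=t, v−21=a, b−21=g.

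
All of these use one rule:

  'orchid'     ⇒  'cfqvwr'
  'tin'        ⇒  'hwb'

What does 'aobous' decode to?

manage

Compare letters: o→c is +14, r→f is +14, c→q is +14 — a constant shift. It's a constant shift of +14 (ROT14).
Undoing it on aobous: a−14=m, o−14=a, b−14=n, o−14=a, u−14=g, s−14=e.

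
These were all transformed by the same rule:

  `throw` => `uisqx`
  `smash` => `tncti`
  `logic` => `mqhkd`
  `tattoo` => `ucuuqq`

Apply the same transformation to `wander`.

xcoegs

The shift depends on letter class: consonant t→u is +1, but vowel o→q is +2. Two shifts are in play — +2 for a/e/i/o/u, +1 for every other letter.
On wander: w(cons)+1=x, a(vowel)+2=c, n(cons)+1=o, d(cons)+1=e, e(vowel)+2=g, r(cons)+1=s.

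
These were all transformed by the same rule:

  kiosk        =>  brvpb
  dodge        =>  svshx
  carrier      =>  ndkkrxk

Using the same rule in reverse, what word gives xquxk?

This is an affine cipher: with a=0,…,z=25, each position x becomes (5x+3) mod 26.
Decoding xquxk: x(23)→21·(23−3)≡4=e; q(16)→21·(16−3)≡13=n; u(20)→21·(20−3)≡19=t; x(23)→21·(23−3)≡4=e; k(10)→21·(10−3)≡17=r (all mod 26).

enter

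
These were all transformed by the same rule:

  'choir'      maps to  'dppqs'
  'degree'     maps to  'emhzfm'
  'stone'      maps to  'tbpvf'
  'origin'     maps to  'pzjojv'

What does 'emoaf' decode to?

dense

Shifts by position in choir: pos 0: c→d (+1), pos 1: h→p (+8), pos 2: o→p (+1), pos 3: i→q (+8) — repeating every 2. A repeating key of period 2 is used — shifts +1, +8 over and over.
Undoing it on emoaf: e−1=d, m−8=e, o−1=n, a−8=s, f−1=e.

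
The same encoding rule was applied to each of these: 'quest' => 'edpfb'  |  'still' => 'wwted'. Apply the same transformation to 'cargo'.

zrcln

The output letters match the input read backwards, each shifted +11: quest reversed is tseuq. Two steps: reverse the string, then apply a Caesar shift of +11.
On cargo: reverse → ograc; then shift: o+11=z, g+11=r, r+11=c, a+11=l, c+11=n.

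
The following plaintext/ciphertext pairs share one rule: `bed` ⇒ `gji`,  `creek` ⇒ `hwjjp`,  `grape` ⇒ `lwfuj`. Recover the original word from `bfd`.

way

Compare letters: b→g is +5, e→j is +5, d→i is +5 — a constant shift. Every letter moves 5 places later in the alphabet, wrapping around z→a.
Reversing it on bfd: b−5=w, f−5=a, d−5=y.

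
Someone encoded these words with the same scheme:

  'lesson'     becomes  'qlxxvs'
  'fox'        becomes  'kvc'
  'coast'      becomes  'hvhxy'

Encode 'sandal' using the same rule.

The shift depends on letter class: consonant l→q is +5, but vowel e→l is +7. The rule splits by letter class: vowels +7, consonants +5.
For sandal: s(cons)+5=x, a(vowel)+7=h, n(cons)+5=s, d(cons)+5=i, a(vowel)+7=h, l(cons)+5=q.

xhsihq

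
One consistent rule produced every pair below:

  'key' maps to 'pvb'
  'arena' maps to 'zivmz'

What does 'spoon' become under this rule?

Each pair mirrors across the alphabet (k↔p, e↔v, y↔b): positions sum to 25. Letters are reflected about the middle of the alphabet (position → 25−position): Atbash.
For spoon: s↔h, p↔k, o↔l, o↔l, n↔m.

hkllm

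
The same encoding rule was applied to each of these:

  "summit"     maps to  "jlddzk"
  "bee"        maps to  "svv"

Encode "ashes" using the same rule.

Each letter is shifted forward by 17 in the alphabet (a Caesar shift of +17).
On ashes: a+17=r, s+17=j, h+17=y, e+17=v, s+17=j.

rjyvj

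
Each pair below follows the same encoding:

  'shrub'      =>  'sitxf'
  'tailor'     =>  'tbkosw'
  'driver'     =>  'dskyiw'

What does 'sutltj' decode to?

stripe

In shrub: s→s is +0, h→i is +1, r→t is +2, u→x is +3 — the shift increases by 1 each position. Letter i (0-indexed) is shifted by i+0, so successive shifts are 0, 1, 2, ….
Reversing it on sutltj: s−0=s, u−1=t, t−2=r, l−3=i, t−4=p, j−5=e.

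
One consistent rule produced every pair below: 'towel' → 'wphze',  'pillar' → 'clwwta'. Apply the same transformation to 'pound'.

The output letters match the input read backwards, each shifted +11: towel reversed is lewot. Read the word backwards and shift each letter +11.
On pound: reverse → dnuop; then shift: d+11=o, n+11=y, u+11=f, o+11=z, p+11=a.

oyfza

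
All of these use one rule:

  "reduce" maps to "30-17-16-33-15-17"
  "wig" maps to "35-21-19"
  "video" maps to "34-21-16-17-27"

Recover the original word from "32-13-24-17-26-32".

talent

The number is (letter's place in the alphabet, a=1) + 12.
Decoding 32-13-24-17-26-32: 32→(32−12)÷1=20=t, 13→(13−12)÷1=1=a, 24→(24−12)÷1=12=l, 17→(17−12)÷1=5=e, 26→(26−12)÷1=14=n, 32→(32−12)÷1=20=t.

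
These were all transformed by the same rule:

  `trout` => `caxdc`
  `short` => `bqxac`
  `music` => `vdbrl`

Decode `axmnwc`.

This is a Caesar cipher with shift 9.
Decoding axmnwc: a−9=r, x−9=o, m−9=d, n−9=e, w−9=n, c−9=t.

rodent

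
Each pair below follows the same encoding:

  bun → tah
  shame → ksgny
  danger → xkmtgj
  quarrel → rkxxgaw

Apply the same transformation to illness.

The output letters match the input read backwards, each shifted +6: bun reversed is nub. The word is reversed, then every letter is shifted forward by 6.
Applying it to illness: reverse → ssenlli; then shift: s+6=y, s+6=y, e+6=k, n+6=t, l+6=r, l+6=r, i+6=o.

yyktrro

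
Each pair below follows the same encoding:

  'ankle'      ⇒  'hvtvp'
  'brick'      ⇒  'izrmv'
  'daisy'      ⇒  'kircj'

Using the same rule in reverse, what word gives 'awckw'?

total

In ankle: a→h is +7, n→v is +8, k→t is +9, l→v is +10 — the shift increases by 1 each position. Letter i (0-indexed) is shifted by i+7, so successive shifts are 7, 8, 9, ….
Decoding awckw: a−7=t, w−8=o, c−9=t, k−10=a, w−11=l.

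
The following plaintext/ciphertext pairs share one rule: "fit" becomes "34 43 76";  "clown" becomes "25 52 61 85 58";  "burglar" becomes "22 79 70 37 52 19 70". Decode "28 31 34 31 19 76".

defeat

f(#6)→34 and i(#9)→43: differences scale by 3, so n = 3·pos + 16. Each letter becomes 3×(its alphabet position, a=1..z=26) + 16.
Undoing it on 28 31 34 31 19 76: 28→(28−16)÷3=4=d, 31→(31−16)÷3=5=e, 34→(34−16)÷3=6=f, 31→(31−16)÷3=5=e, 19→(19−16)÷3=1=a, 76→(76−16)÷3=20=t.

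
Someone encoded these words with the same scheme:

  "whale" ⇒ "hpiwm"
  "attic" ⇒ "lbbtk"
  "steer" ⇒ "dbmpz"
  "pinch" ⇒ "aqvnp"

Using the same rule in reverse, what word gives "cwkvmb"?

rocket

Shifts by position in whale: pos 0: w→h (+11), pos 1: h→p (+8), pos 2: a→i (+8), pos 3: l→w (+11), pos 4: e→m (+8) — repeating every 3. A repeating key of period 3 is used — shifts +11, +8, +8 over and over.
Decoding cwkvmb: c−11=r, w−8=o, k−8=c, v−11=k, m−8=e, b−8=t.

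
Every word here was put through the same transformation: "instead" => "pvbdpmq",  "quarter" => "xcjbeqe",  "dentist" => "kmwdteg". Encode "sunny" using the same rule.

In instead: i→p is +7, n→v is +8, s→b is +9, t→d is +10 — the shift increases by 1 each position. The shift increases by 1 at each position, starting from +7: 7, 8, 9, ….
For sunny: s+7=z, u+8=c, n+9=w, n+10=x, y+11=j.

zcwxj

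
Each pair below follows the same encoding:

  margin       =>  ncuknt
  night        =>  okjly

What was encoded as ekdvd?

In margin: m→n is +1, a→c is +2, r→u is +3, g→k is +4 — the shift increases by 1 each position. Each letter shifts forward by (position + 1), i.e. 1, 2, 3, … — the shift grows by one for each successive letter.
Decoding ekdvd: e−1=d, k−2=i, d−3=a, v−4=r, d−5=y.

diary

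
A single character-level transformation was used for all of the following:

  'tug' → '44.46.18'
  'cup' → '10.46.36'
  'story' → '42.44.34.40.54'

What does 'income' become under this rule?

t(#20)→44 and u(#21)→46: differences scale by 2, so n = 2·pos + 4. With a=1..z=26, the number is 2·pos + 4.
Applying it to income: i=9→22, n=14→32, c=3→10, o=15→34, m=13→30, e=5→14.

22.32.10.34.30.14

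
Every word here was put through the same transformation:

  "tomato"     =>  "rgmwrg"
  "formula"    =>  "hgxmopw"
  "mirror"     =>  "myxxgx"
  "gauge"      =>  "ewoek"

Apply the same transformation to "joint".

t(19)→r(17) and o(14)→g(6) fit y≡23x+22 (mod 26); the inverse of 23 mod 26 is 17. Treating letters as 0–25, the rule is x ↦ 23x + 22 (mod 26).
Applying it to joint: j(9)→23·9+22≡21=v; o(14)→23·14+22≡6=g; i(8)→23·8+22≡24=y; n(13)→23·13+22≡9=j; t(19)→23·19+22≡17=r (all mod 26).

vgyjr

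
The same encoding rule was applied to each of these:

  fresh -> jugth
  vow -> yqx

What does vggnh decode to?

fleet

The output letters match the input read backwards, each shifted +2: fresh reversed is hserf. Read the word backwards and shift each letter +2.
Reversing it on vggnh: shift back: v−2=t, g−2=e, g−2=e, n−2=l, h−2=f → teelf; then reverse → fleet.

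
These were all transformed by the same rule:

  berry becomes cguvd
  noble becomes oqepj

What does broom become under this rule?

ctrsr

In berry: b→c is +1, e→g is +2, r→u is +3, r→v is +4 — the shift increases by 1 each position. Letter i (0-indexed) is shifted by i+1, so successive shifts are 1, 2, 3, ….
For broom: b+1=c, r+2=t, o+3=r, o+4=s, m+5=r.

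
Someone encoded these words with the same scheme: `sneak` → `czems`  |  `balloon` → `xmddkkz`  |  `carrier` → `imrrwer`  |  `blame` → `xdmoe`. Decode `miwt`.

acid

Each letter's alphabet position (a=0..z=25) is mapped through 11·x+12 mod 26 — an affine cipher.
Reversing it on miwt: m(12)→19·(12−12)≡0=a; i(8)→19·(8−12)≡2=c; w(22)→19·(22−12)≡8=i; t(19)→19·(19−12)≡3=d (all mod 26).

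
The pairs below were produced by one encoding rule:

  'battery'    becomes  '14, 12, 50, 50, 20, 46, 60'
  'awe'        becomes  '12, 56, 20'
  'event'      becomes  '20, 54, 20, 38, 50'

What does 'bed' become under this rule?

14, 20, 18

b(#2)→14 and a(#1)→12: differences scale by 2, so n = 2·pos + 10. Each letter becomes 2×(its alphabet position, a=1..z=26) + 10.
For bed: b=2→14, e=5→20, d=4→18.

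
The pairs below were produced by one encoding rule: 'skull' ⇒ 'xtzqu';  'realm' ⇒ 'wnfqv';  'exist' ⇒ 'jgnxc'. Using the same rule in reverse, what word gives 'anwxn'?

The shifts repeat in a cycle of length 3: positions 0,1,… shift by +5, +9, +5, then the pattern repeats.
Decoding anwxn: a−5=v, n−9=e, w−5=r, x−5=s, n−9=e.

verse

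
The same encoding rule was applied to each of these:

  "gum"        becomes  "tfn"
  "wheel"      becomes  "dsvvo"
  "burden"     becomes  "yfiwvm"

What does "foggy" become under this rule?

ulttb

Each pair mirrors across the alphabet (g↔t, u↔f, m↔n): positions sum to 25. This is the alphabet-reversal cipher (Atbash): a becomes z, b becomes y, etc.
Applying it to foggy: f↔u, o↔l, g↔t, g↔t, y↔b.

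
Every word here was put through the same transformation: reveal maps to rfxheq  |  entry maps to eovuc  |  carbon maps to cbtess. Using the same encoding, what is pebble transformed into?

Each letter shifts forward by its position index (0, 1, 2, …) — the shift grows by one for each successive letter.
For pebble: p+0=p, e+1=f, b+2=d, b+3=e, l+4=p, e+5=j.

pfdepj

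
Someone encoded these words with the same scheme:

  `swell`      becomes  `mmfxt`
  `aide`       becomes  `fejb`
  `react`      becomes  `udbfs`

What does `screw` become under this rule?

The word is reversed, then every letter is shifted forward by 1.
For screw: reverse → wercs; then shift: w+1=x, e+1=f, r+1=s, c+1=d, s+1=t.

xfsdt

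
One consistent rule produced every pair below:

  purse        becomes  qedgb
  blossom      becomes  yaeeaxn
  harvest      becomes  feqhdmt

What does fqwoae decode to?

socket

The output letters match the input read backwards, each shifted +12: purse reversed is esrup. Read the word backwards and shift each letter +12.
Decoding fqwoae: shift back: f−12=t, q−12=e, w−12=k, o−12=c, a−12=o, e−12=s → tekcos; then reverse → socket.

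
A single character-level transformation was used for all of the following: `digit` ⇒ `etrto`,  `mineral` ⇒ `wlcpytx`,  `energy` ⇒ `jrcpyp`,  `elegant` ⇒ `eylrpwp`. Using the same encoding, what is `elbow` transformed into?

The output letters match the input read backwards, each shifted +11: digit reversed is tigid. Two steps: reverse the string, then apply a Caesar shift of +11.
Applying it to elbow: reverse → woble; then shift: w+11=h, o+11=z, b+11=m, l+11=w, e+11=p.

hzmwp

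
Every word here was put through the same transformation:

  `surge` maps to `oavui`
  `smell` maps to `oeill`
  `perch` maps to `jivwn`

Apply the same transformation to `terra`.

hivvk

s(18)→o(14) and u(20)→a(0) fit y≡19x+10 (mod 26); the inverse of 19 mod 26 is 11. This is an affine cipher: with a=0,…,z=25, each position x becomes (19x+10) mod 26.
For terra: t(19)→19·19+10≡7=h; e(4)→19·4+10≡8=i; r(17)→19·17+10≡21=v; r(17)→19·17+10≡21=v; a(0)→19·0+10≡10=k (all mod 26).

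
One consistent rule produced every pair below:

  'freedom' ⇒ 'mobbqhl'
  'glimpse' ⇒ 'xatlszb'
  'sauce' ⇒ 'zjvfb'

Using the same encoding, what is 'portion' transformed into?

This is an affine cipher: with a=0,…,z=25, each position x becomes (11x+9) mod 26.
On portion: p(15)→11·15+9≡18=s; o(14)→11·14+9≡7=h; r(17)→11·17+9≡14=o; t(19)→11·19+9≡10=k; i(8)→11·8+9≡19=t; o(14)→11·14+9≡7=h; n(13)→11·13+9≡22=w (all mod 26).

shokthw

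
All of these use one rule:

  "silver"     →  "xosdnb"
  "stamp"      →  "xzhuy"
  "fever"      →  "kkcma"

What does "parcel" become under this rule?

Letter i (0-indexed) is shifted by i+5, so successive shifts are 5, 6, 7, ….
For parcel: p+5=u, a+6=g, r+7=y, c+8=k, e+9=n, l+10=v.

ugyknv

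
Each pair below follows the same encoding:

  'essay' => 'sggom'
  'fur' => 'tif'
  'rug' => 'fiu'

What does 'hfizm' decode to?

truly

Compare letters: e→s is +14, s→g is +14, s→g is +14 — a constant shift. Each letter is shifted forward by 14 in the alphabet (a Caesar shift of +14).
Reversing it on hfizm: h−14=t, f−14=r, i−14=u, z−14=l, m−14=y.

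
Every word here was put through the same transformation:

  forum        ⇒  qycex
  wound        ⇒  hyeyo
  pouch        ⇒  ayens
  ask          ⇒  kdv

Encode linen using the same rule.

wsyoy

The shift depends on letter class: consonant f→q is +11, but vowel o→y is +10. The rule splits by letter class: vowels +10, consonants +11.
Applying it to linen: l(cons)+11=w, i(vowel)+10=s, n(cons)+11=y, e(vowel)+10=o, n(cons)+11=y.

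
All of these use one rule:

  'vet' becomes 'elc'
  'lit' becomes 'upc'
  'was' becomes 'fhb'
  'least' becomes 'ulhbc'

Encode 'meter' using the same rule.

The shift depends on letter class: consonant v→e is +9, but vowel e→l is +7. Vowels shift forward by 7 and consonants shift forward by 9.
For meter: m(cons)+9=v, e(vowel)+7=l, t(cons)+9=c, e(vowel)+7=l, r(cons)+9=a.

vlcla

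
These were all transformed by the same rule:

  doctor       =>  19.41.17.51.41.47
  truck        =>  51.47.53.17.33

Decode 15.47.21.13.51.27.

breath

d(#4)→19 and o(#15)→41: differences scale by 2, so n = 2·pos + 11. With a=1..z=26, the number is 2·pos + 11.
Reversing it on 15.47.21.13.51.27: 15→(15−11)÷2=2=b, 47→(47−11)÷2=18=r, 21→(21−11)÷2=5=e, 13→(13−11)÷2=1=a, 51→(51−11)÷2=20=t, 27→(27−11)÷2=8=h.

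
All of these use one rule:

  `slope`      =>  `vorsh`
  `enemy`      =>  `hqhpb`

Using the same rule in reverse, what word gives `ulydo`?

rival

Each letter is shifted forward by 3 in the alphabet (a Caesar shift of +3).
Undoing it on ulydo: u−3=r, l−3=i, y−3=v, d−3=a, o−3=l.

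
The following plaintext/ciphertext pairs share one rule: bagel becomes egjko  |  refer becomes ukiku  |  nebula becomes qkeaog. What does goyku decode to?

diver

Shifts by position in bagel: pos 0: b→e (+3), pos 1: a→g (+6), pos 2: g→j (+3), pos 3: e→k (+6) — repeating every 2. It's a Vigenère-style cipher with numeric key [3,6]: position i shifts by key[i mod 2].
Reversing it on goyku: g−3=d, o−6=i, y−3=v, k−6=e, u−3=r.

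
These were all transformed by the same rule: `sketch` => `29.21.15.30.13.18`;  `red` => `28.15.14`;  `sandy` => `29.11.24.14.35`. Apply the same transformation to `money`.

s is letter #19 and maps to 29: an offset of 10. Letters become their 1-based position plus 10 (so a→11, b→12, …).
On money: m=13→23, o=15→25, n=14→24, e=5→15, y=25→35.

23.25.24.15.35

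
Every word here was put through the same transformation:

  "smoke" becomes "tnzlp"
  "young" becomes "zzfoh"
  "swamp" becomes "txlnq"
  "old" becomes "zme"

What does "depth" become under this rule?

epqui

The shift depends on letter class: consonant s→t is +1, but vowel o→z is +11. Vowels shift forward by 11 and consonants shift forward by 1.
On depth: d(cons)+1=e, e(vowel)+11=p, p(cons)+1=q, t(cons)+1=u, h(cons)+1=i.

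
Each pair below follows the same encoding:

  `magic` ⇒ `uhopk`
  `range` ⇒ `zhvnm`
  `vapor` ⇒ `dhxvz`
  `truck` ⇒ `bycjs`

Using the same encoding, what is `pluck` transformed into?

xscjs

Shifts by position in magic: pos 0: m→u (+8), pos 1: a→h (+7), pos 2: g→o (+8), pos 3: i→p (+7) — repeating every 2. A repeating key of period 2 is used — shifts +8, +7 over and over.
Applying it to pluck: p+8=x, l+7=s, u+8=c, c+7=j, k+8=s.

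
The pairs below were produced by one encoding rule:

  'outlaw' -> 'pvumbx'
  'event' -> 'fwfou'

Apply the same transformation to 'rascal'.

sbtdbm

Compare letters: o→p is +1, u→v is +1, t→u is +1 — a constant shift. It's a constant shift of +1 (ROT1).
For rascal: r+1=s, a+1=b, s+1=t, c+1=d, a+1=b, l+1=m.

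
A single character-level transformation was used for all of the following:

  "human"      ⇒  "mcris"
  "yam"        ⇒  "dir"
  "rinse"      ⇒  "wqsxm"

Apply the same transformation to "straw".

The shift depends on letter class: consonant h→m is +5, but vowel u→c is +8. The rule splits by letter class: vowels +8, consonants +5.
For straw: s(cons)+5=x, t(cons)+5=y, r(cons)+5=w, a(vowel)+8=i, w(cons)+5=b.

xywib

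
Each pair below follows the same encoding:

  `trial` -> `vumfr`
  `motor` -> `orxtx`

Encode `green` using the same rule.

In trial: t→v is +2, r→u is +3, i→m is +4, a→f is +5 — the shift increases by 1 each position. Letter i (0-indexed) is shifted by i+2, so successive shifts are 2, 3, 4, ….
Applying it to green: g+2=i, r+3=u, e+4=i, e+5=j, n+6=t.

iuijt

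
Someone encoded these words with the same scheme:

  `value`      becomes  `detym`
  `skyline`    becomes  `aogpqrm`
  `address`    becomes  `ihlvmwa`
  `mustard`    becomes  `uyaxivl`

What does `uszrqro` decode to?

Shifts by position in value: pos 0: v→d (+8), pos 1: a→e (+4), pos 2: l→t (+8), pos 3: u→y (+4) — repeating every 2. It's a Vigenère-style cipher with numeric key [8,4]: position i shifts by key[i mod 2].
Reversing it on uszrqro: u−8=m, s−4=o, z−8=r, r−4=n, q−8=i, r−4=n, o−8=g.

morning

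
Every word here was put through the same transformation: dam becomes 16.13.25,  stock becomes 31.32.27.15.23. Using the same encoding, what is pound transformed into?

d is letter #4 and maps to 16: an offset of 12. Letters become their 1-based position plus 12 (so a→13, b→14, …).
On pound: p=16→28, o=15→27, u=21→33, n=14→26, d=4→16.

28.27.33.26.16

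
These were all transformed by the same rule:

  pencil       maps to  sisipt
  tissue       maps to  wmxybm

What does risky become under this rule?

umxqf

In pencil: p→s is +3, e→i is +4, n→s is +5, c→i is +6 — the shift increases by 1 each position. Letter i (0-indexed) is shifted by i+3, so successive shifts are 3, 4, 5, ….
Applying it to risky: r+3=u, i+4=m, s+5=x, k+6=q, y+7=f.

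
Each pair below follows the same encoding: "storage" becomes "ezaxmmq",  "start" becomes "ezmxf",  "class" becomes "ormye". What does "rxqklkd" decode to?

freezer

Shifts by position in storage: pos 0: s→e (+12), pos 1: t→z (+6), pos 2: o→a (+12), pos 3: r→x (+6) — repeating every 2. It's a Vigenère-style cipher with numeric key [12,6]: position i shifts by key[i mod 2].
Reversing it on rxqklkd: r−12=f, x−6=r, q−12=e, k−6=e, l−12=z, k−6=e, d−12=r.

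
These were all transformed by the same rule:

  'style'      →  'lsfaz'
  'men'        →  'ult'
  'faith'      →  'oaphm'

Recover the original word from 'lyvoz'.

shore

The output letters match the input read backwards, each shifted +7: style reversed is elyts. The word is reversed, then every letter is shifted forward by 7.
Undoing it on lyvoz: shift back: l−7=e, y−7=r, v−7=o, o−7=h, z−7=s → erohs; then reverse → shore.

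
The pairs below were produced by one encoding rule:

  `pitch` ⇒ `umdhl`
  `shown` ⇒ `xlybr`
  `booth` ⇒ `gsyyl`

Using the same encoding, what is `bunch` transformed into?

Shifts by position in pitch: pos 0: p→u (+5), pos 1: i→m (+4), pos 2: t→d (+10), pos 3: c→h (+5), pos 4: h→l (+4) — repeating every 3. It's a Vigenère-style cipher with numeric key [5,4,10]: position i shifts by key[i mod 3].
For bunch: b+5=g, u+4=y, n+10=x, c+5=h, h+4=l.

gyxhl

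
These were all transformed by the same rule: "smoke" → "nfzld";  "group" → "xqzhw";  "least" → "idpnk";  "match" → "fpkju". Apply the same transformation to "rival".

qrepi

s(18)→n(13) and m(12)→f(5) fit y≡23x+15 (mod 26); the inverse of 23 mod 26 is 17. Each letter's alphabet position (a=0..z=25) is mapped through 23·x+15 mod 26 — an affine cipher.
Applying it to rival: r(17)→23·17+15≡16=q; i(8)→23·8+15≡17=r; v(21)→23·21+15≡4=e; a(0)→23·0+15≡15=p; l(11)→23·11+15≡8=i (all mod 26).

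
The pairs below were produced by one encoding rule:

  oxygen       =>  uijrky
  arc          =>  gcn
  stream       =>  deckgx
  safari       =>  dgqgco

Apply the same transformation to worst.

Vowels shift forward by 6 and consonants shift forward by 11.
Applying it to worst: w(cons)+11=h, o(vowel)+6=u, r(cons)+11=c, s(cons)+11=d, t(cons)+11=e.

hucde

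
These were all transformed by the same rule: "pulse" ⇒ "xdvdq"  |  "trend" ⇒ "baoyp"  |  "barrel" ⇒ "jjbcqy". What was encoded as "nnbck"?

ferry

In pulse: p→x is +8, u→d is +9, l→v is +10, s→d is +11 — the shift increases by 1 each position. Each letter shifts forward by (position + 8), i.e. 8, 9, 10, … — the shift grows by one for each successive letter.
Decoding nnbck: n−8=f, n−9=e, b−10=r, c−11=r, k−12=y.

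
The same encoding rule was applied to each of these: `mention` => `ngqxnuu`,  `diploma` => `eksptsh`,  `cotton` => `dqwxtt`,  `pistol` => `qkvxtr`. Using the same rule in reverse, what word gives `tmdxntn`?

In mention: m→n is +1, e→g is +2, n→q is +3, t→x is +4 — the shift increases by 1 each position. Letter i (0-indexed) is shifted by i+1, so successive shifts are 1, 2, 3, ….
Decoding tmdxntn: t−1=s, m−2=k, d−3=a, x−4=t, n−5=i, t−6=n, n−7=g.

skating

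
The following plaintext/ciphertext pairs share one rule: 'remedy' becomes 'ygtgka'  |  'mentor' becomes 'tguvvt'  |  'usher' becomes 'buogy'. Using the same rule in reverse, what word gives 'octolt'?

A repeating key of period 2 is used — shifts +7, +2 over and over.
Decoding octolt: o−7=h, c−2=a, t−7=m, o−2=m, l−7=e, t−2=r.

hammer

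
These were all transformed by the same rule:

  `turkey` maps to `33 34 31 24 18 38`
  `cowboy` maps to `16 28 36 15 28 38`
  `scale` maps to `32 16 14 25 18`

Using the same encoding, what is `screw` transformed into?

t is letter #20 and maps to 33: an offset of 13. Each letter is replaced by its alphabet position (a=1..z=26) + 13.
For screw: s=19→32, c=3→16, r=18→31, e=5→18, w=23→36.

32 16 31 18 36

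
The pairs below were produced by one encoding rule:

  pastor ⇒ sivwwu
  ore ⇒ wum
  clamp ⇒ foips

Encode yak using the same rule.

The shift depends on letter class: consonant p→s is +3, but vowel a→i is +8. The rule splits by letter class: vowels +8, consonants +3.
On yak: y(cons)+3=b, a(vowel)+8=i, k(cons)+3=n.

bin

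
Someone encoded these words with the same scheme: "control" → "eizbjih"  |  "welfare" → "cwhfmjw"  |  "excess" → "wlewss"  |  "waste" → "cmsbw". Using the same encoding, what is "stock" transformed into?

c(2)→e(4) and o(14)→i(8) fit y≡9x+12 (mod 26); the inverse of 9 mod 26 is 3. Each letter's alphabet position (a=0..z=25) is mapped through 9·x+12 mod 26 — an affine cipher.
Applying it to stock: s(18)→9·18+12≡18=s; t(19)→9·19+12≡1=b; o(14)→9·14+12≡8=i; c(2)→9·2+12≡4=e; k(10)→9·10+12≡24=y (all mod 26).

sbiey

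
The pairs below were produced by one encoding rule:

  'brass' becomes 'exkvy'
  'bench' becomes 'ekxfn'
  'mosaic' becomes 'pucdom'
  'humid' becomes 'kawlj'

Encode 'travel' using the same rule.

Shifts by position in brass: pos 0: b→e (+3), pos 1: r→x (+6), pos 2: a→k (+10), pos 3: s→v (+3), pos 4: s→y (+6) — repeating every 3. A repeating key of period 3 is used — shifts +3, +6, +10 over and over.
For travel: t+3=w, r+6=x, a+10=k, v+3=y, e+6=k, l+10=v.

wxkykv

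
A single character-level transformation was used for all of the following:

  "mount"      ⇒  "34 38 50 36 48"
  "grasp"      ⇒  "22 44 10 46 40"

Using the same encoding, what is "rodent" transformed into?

44 38 16 18 36 48

m(#13)→34 and o(#15)→38: differences scale by 2, so n = 2·pos + 8. With a=1..z=26, the number is 2·pos + 8.
Applying it to rodent: r=18→44, o=15→38, d=4→16, e=5→18, n=14→36, t=20→48.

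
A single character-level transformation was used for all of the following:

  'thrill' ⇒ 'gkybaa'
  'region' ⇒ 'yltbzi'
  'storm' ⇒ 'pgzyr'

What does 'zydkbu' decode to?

t(19)→g(6) and h(7)→k(10) fit y≡17x+21 (mod 26); the inverse of 17 mod 26 is 23. Treating letters as 0–25, the rule is x ↦ 17x + 21 (mod 26).
Reversing it on zydkbu: z(25)→23·(25−21)≡14=o; y(24)→23·(24−21)≡17=r; d(3)→23·(3−21)≡2=c; k(10)→23·(10−21)≡7=h; b(1)→23·(1−21)≡8=i; u(20)→23·(20−21)≡3=d (all mod 26).

orchid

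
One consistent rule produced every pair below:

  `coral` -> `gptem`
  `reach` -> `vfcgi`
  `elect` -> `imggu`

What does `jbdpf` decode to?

fable

Shifts by position in coral: pos 0: c→g (+4), pos 1: o→p (+1), pos 2: r→t (+2), pos 3: a→e (+4), pos 4: l→m (+1) — repeating every 3. A repeating key of period 3 is used — shifts +4, +1, +2 over and over.
Reversing it on jbdpf: j−4=f, b−1=a, d−2=b, p−4=l, f−1=e.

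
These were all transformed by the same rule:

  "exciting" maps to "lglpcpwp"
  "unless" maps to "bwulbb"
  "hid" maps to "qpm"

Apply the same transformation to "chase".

The shift depends on letter class: consonant x→g is +9, but vowel e→l is +7. The rule splits by letter class: vowels +7, consonants +9.
Applying it to chase: c(cons)+9=l, h(cons)+9=q, a(vowel)+7=h, s(cons)+9=b, e(vowel)+7=l.

lqhbl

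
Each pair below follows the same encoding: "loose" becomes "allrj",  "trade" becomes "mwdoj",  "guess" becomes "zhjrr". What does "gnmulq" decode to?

python

l(11)→a(0) and o(14)→l(11) fit y≡21x+3 (mod 26); the inverse of 21 mod 26 is 5. Treating letters as 0–25, the rule is x ↦ 21x + 3 (mod 26).
Decoding gnmulq: g(6)→5·(6−3)≡15=p; n(13)→5·(13−3)≡24=y; m(12)→5·(12−3)≡19=t; u(20)→5·(20−3)≡7=h; l(11)→5·(11−3)≡14=o; q(16)→5·(16−3)≡13=n (all mod 26).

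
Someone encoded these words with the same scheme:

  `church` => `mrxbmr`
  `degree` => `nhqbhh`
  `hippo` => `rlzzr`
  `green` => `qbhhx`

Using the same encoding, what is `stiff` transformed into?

The shift depends on letter class: consonant c→m is +10, but vowel u→x is +3. Vowels shift forward by 3 and consonants shift forward by 10.
On stiff: s(cons)+10=c, t(cons)+10=d, i(vowel)+3=l, f(cons)+10=p, f(cons)+10=p.

cdlpp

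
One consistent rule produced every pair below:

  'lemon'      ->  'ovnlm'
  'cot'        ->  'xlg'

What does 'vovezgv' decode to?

Each pair mirrors across the alphabet (l↔o, e↔v, m↔n): positions sum to 25. Each letter is replaced by its mirror in the alphabet: a↔z, b↔y, c↔x, and so on (the Atbash cipher).
Reversing it on vovezgv: v↔e, o↔l, v↔e, e↔v, z↔a, g↔t, v↔e.

elevate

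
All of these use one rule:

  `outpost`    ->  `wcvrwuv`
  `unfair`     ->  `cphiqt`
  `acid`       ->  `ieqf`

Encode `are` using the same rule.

itm

The shift depends on letter class: consonant t→v is +2, but vowel o→w is +8. Vowels shift forward by 8 and consonants shift forward by 2.
Applying it to are: a(vowel)+8=i, r(cons)+2=t, e(vowel)+8=m.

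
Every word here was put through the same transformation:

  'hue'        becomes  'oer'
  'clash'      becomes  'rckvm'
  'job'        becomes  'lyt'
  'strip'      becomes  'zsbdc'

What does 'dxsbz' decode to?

print

The output letters match the input read backwards, each shifted +10: hue reversed is euh. Read the word backwards and shift each letter +10.
Reversing it on dxsbz: shift back: d−10=t, x−10=n, s−10=i, b−10=r, z−10=p → tnirp; then reverse → print.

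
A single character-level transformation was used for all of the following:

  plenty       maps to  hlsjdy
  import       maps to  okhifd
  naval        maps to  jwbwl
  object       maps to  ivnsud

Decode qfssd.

p(15)→h(7) and l(11)→l(11) fit y≡25x+22 (mod 26); the inverse of 25 mod 26 is 25. Each letter's alphabet position (a=0..z=25) is mapped through 25·x+22 mod 26 — an affine cipher.
Undoing it on qfssd: q(16)→25·(16−22)≡6=g; f(5)→25·(5−22)≡17=r; s(18)→25·(18−22)≡4=e; s(18)→25·(18−22)≡4=e; d(3)→25·(3−22)≡19=t (all mod 26).

greet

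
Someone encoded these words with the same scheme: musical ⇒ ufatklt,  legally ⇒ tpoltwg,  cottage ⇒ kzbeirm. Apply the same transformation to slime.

awqxm

Shifts by position in musical: pos 0: m→u (+8), pos 1: u→f (+11), pos 2: s→a (+8), pos 3: i→t (+11) — repeating every 2. A repeating key of period 2 is used — shifts +8, +11 over and over.
Applying it to slime: s+8=a, l+11=w, i+8=q, m+11=x, e+8=m.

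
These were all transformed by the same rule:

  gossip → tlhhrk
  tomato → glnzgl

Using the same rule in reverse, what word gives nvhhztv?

message

Each pair mirrors across the alphabet (g↔t, o↔l, s↔h): positions sum to 25. This is the alphabet-reversal cipher (Atbash): a becomes z, b becomes y, etc.
Undoing it on nvhhztv: n↔m, v↔e, h↔s, h↔s, z↔a, t↔g, v↔e.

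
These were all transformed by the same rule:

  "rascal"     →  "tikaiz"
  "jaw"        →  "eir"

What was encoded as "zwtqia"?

sailor

The output letters match the input read backwards, each shifted +8: rascal reversed is lacsar. Two steps: reverse the string, then apply a Caesar shift of +8.
Decoding zwtqia: shift back: z−8=r, w−8=o, t−8=l, q−8=i, i−8=a, a−8=s → rolias; then reverse → sailor.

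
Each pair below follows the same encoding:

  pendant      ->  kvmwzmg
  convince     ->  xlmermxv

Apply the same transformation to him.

srn

Each pair mirrors across the alphabet (p↔k, e↔v, n↔m): positions sum to 25. Letters are reflected about the middle of the alphabet (position → 25−position): Atbash.
Applying it to him: h↔s, i↔r, m↔n.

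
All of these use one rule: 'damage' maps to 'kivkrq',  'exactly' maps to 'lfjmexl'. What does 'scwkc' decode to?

Letter i (0-indexed) is shifted by i+7, so successive shifts are 7, 8, 9, ….
Reversing it on scwkc: s−7=l, c−8=u, w−9=n, k−10=a, c−11=r.

lunar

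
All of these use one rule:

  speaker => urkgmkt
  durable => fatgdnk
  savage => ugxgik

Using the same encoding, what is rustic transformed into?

The rule splits by letter class: vowels +6, consonants +2.
Applying it to rustic: r(cons)+2=t, u(vowel)+6=a, s(cons)+2=u, t(cons)+2=v, i(vowel)+6=o, c(cons)+2=e.

tauvoe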